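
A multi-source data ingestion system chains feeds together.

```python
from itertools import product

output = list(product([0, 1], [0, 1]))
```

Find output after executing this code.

Step 1: product([0, 1], [0, 1]) gives all pairs:
  (0, 0)
  (0, 1)
  (1, 0)
  (1, 1)
Therefore output = [(0, 0), (0, 1), (1, 0), (1, 1)].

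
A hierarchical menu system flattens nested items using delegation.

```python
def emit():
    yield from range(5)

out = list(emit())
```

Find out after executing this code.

Step 1: yield from delegates to the iterable, yielding each element.
Step 2: Collected values: [0, 1, 2, 3, 4].
Therefore out = [0, 1, 2, 3, 4].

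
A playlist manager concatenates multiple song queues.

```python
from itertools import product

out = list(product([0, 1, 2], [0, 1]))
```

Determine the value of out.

Step 1: product([0, 1, 2], [0, 1]) gives all pairs:
  (0, 0)
  (0, 1)
  (1, 0)
  (1, 1)
  (2, 0)
  (2, 1)
Therefore out = [(0, 0), (0, 1), (1, 0), (1, 1), (2, 0), (2, 1)].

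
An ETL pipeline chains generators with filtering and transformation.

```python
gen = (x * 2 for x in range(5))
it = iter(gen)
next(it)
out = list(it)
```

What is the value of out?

Step 1: Generator produces [0, 2, 4, 6, 8].
Step 2: next(it) consumes first element (0).
Step 3: list(it) collects remaining: [2, 4, 6, 8].
Therefore out = [2, 4, 6, 8].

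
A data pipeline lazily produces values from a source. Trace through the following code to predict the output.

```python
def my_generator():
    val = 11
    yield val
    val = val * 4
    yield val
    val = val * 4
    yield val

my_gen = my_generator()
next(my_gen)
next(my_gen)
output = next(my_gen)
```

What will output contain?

Step 1: Trace through generator execution:
  Yield 1: val starts at 11, yield 11
  Yield 2: val = 11 * 4 = 44, yield 44
  Yield 3: val = 44 * 4 = 176, yield 176
Step 2: First next() gets 11, second next() gets the second value, third next() yields 176.
Therefore output = 176.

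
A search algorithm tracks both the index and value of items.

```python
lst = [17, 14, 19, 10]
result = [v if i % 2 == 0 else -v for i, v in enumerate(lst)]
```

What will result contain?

Step 1: For each (i, v), keep v if i is even, negate if odd:
  i=0 (even): keep 17
  i=1 (odd): negate to -14
  i=2 (even): keep 19
  i=3 (odd): negate to -10
Therefore result = [17, -14, 19, -10].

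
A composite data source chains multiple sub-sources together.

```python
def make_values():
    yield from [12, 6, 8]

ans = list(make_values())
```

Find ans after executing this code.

Step 1: yield from delegates to the iterable, yielding each element.
Step 2: Collected values: [12, 6, 8].
Therefore ans = [12, 6, 8].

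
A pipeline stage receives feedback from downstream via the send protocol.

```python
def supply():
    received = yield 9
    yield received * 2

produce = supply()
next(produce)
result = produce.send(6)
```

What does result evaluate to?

Step 1: next(produce) advances to first yield, producing 9.
Step 2: send(6) resumes, received = 6.
Step 3: yield received * 2 = 6 * 2 = 12.
Therefore result = 12.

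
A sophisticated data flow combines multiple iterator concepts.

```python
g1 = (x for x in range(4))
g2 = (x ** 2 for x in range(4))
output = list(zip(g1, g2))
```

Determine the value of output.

Step 1: g1 produces [0, 1, 2, 3].
Step 2: g2 produces [0, 1, 4, 9].
Step 3: zip pairs them: [(0, 0), (1, 1), (2, 4), (3, 9)].
Therefore output = [(0, 0), (1, 1), (2, 4), (3, 9)].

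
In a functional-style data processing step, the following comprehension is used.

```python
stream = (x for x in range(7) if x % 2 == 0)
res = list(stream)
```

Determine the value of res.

Step 1: Filter range(7) keeping only even values:
  x=0: even, included
  x=1: odd, excluded
  x=2: even, included
  x=3: odd, excluded
  x=4: even, included
  x=5: odd, excluded
  x=6: even, included
Therefore res = [0, 2, 4, 6].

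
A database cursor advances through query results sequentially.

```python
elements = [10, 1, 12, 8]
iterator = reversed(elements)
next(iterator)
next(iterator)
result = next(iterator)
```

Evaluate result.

Step 1: reversed([10, 1, 12, 8]) gives iterator: [8, 12, 1, 10].
Step 2: First next() = 8, second next() = 12.
Step 3: Third next() = 1.
Therefore result = 1.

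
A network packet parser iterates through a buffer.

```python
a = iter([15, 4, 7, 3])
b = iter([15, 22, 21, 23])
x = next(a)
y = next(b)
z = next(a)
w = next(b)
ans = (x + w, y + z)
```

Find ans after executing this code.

Step 1: a iterates [15, 4, 7, 3], b iterates [15, 22, 21, 23].
Step 2: x = next(a) = 15, y = next(b) = 15.
Step 3: z = next(a) = 4, w = next(b) = 22.
Step 4: ans = (15 + 22, 15 + 4) = (37, 19).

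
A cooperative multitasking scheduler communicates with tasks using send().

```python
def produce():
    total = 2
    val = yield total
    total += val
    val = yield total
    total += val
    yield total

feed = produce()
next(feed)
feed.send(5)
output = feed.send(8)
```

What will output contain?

Step 1: next() -> yield total=2.
Step 2: send(5) -> val=5, total = 2+5 = 7, yield 7.
Step 3: send(8) -> val=8, total = 7+8 = 15, yield 15.
Therefore output = 15.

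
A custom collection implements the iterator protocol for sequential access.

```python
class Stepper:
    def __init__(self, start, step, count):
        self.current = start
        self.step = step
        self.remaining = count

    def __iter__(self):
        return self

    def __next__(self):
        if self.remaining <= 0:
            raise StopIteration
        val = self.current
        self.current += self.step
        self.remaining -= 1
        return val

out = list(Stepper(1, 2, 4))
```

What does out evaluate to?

Step 1: Stepper starts at 1, increments by 2, for 4 steps:
  Yield 1, then current += 2
  Yield 3, then current += 2
  Yield 5, then current += 2
  Yield 7, then current += 2
Therefore out = [1, 3, 5, 7].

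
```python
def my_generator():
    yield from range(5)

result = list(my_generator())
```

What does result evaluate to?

Step 1: yield from delegates to the iterable, yielding each element.
Step 2: Collected values: [0, 1, 2, 3, 4].
Therefore result = [0, 1, 2, 3, 4].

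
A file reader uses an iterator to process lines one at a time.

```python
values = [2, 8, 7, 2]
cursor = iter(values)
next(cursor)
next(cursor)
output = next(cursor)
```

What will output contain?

Step 1: Create iterator over [2, 8, 7, 2].
Step 2: next() consumes 2.
Step 3: next() consumes 8.
Step 4: next() returns 7.
Therefore output = 7.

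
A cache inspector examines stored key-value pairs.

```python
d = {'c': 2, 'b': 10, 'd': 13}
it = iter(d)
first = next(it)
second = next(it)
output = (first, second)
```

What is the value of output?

Step 1: iter(d) iterates over keys: ['c', 'b', 'd'].
Step 2: first = next(it) = 'c', second = next(it) = 'b'.
Therefore output = ('c', 'b').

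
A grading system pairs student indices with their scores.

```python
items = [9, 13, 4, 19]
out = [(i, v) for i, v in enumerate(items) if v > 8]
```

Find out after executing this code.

Step 1: Filter enumerate([9, 13, 4, 19]) keeping v > 8:
  (0, 9): 9 > 8, included
  (1, 13): 13 > 8, included
  (2, 4): 4 <= 8, excluded
  (3, 19): 19 > 8, included
Therefore out = [(0, 9), (1, 13), (3, 19)].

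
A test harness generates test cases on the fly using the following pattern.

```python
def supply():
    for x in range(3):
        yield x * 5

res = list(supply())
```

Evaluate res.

Step 1: For each x in range(3), yield x * 5:
  x=0: yield 0 * 5 = 0
  x=1: yield 1 * 5 = 5
  x=2: yield 2 * 5 = 10
Therefore res = [0, 5, 10].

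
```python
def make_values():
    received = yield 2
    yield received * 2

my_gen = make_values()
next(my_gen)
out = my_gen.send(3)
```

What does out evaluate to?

Step 1: next(my_gen) advances to first yield, producing 2.
Step 2: send(3) resumes, received = 3.
Step 3: yield received * 2 = 3 * 2 = 6.
Therefore out = 6.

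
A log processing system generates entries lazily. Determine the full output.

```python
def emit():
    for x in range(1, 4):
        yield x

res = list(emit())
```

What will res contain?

Step 1: The generator yields each value from range(1, 4).
Step 2: list() consumes all yields: [1, 2, 3].
Therefore res = [1, 2, 3].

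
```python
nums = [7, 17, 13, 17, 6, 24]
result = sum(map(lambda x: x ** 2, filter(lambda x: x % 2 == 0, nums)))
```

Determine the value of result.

Step 1: Filter even numbers from [7, 17, 13, 17, 6, 24]: [6, 24]
Step 2: Square each: [36, 576]
Step 3: Sum = 612.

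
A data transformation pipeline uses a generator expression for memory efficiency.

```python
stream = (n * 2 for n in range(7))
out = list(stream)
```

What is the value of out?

Step 1: For each n in range(7), compute n*2:
  n=0: 0*2 = 0
  n=1: 1*2 = 2
  n=2: 2*2 = 4
  n=3: 3*2 = 6
  n=4: 4*2 = 8
  n=5: 5*2 = 10
  n=6: 6*2 = 12
Therefore out = [0, 2, 4, 6, 8, 10, 12].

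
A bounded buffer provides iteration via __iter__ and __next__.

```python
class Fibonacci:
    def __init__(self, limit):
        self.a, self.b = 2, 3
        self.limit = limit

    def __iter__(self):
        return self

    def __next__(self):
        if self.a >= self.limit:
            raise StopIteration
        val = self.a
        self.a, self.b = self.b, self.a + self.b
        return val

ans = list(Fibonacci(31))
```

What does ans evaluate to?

Step 1: Fibonacci-like sequence (a=2, b=3) until >= 31:
  Yield 2, then a,b = 3,5
  Yield 3, then a,b = 5,8
  Yield 5, then a,b = 8,13
  Yield 8, then a,b = 13,21
  Yield 13, then a,b = 21,34
  Yield 21, then a,b = 34,55
Step 2: 34 >= 31, stop.
Therefore ans = [2, 3, 5, 8, 13, 21].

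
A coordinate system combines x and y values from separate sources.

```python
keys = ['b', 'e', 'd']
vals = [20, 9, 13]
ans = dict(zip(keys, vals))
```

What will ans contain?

Step 1: zip pairs keys with values:
  'b' -> 20
  'e' -> 9
  'd' -> 13
Therefore ans = {'b': 20, 'e': 9, 'd': 13}.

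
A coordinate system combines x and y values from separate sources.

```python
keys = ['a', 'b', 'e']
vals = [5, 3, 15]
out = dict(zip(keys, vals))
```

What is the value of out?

Step 1: zip pairs keys with values:
  'a' -> 5
  'b' -> 3
  'e' -> 15
Therefore out = {'a': 5, 'b': 3, 'e': 15}.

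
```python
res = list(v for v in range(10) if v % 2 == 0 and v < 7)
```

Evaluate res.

Step 1: Filter range(10) where v % 2 == 0 and v < 7:
  v=0: both conditions met, included
  v=1: excluded (1 % 2 != 0)
  v=2: both conditions met, included
  v=3: excluded (3 % 2 != 0)
  v=4: both conditions met, included
  v=5: excluded (5 % 2 != 0)
  v=6: both conditions met, included
  v=7: excluded (7 % 2 != 0, 7 >= 7)
  v=8: excluded (8 >= 7)
  v=9: excluded (9 % 2 != 0, 9 >= 7)
Therefore res = [0, 2, 4, 6].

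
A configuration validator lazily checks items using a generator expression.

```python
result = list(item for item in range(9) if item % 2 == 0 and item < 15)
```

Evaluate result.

Step 1: Filter range(9) where item % 2 == 0 and item < 15:
  item=0: both conditions met, included
  item=1: excluded (1 % 2 != 0)
  item=2: both conditions met, included
  item=3: excluded (3 % 2 != 0)
  item=4: both conditions met, included
  item=5: excluded (5 % 2 != 0)
  item=6: both conditions met, included
  item=7: excluded (7 % 2 != 0)
  item=8: both conditions met, included
Therefore result = [0, 2, 4, 6, 8].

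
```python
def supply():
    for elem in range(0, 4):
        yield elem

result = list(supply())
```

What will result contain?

Step 1: The generator yields each value from range(0, 4).
Step 2: list() consumes all yields: [0, 1, 2, 3].
Therefore result = [0, 1, 2, 3].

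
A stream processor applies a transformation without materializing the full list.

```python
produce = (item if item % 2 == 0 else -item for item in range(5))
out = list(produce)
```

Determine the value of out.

Step 1: For each item in range(5), yield item if even, else -item:
  item=0: even, yield 0
  item=1: odd, yield -1
  item=2: even, yield 2
  item=3: odd, yield -3
  item=4: even, yield 4
Therefore out = [0, -1, 2, -3, 4].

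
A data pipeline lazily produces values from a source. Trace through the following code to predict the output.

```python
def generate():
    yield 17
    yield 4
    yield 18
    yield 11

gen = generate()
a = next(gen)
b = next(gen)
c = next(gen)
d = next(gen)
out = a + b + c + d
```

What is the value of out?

Step 1: Create generator and consume all values:
  a = next(gen) = 17
  b = next(gen) = 4
  c = next(gen) = 18
  d = next(gen) = 11
Step 2: out = 17 + 4 + 18 + 11 = 50.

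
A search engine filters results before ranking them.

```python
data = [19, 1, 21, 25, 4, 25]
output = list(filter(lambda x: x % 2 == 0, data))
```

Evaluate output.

Step 1: Filter elements divisible by 2:
  19 % 2 = 1: removed
  1 % 2 = 1: removed
  21 % 2 = 1: removed
  25 % 2 = 1: removed
  4 % 2 = 0: kept
  25 % 2 = 1: removed
Therefore output = [4].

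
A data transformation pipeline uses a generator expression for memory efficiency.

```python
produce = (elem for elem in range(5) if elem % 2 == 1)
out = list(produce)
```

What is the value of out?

Step 1: Filter range(5) keeping only odd values:
  elem=0: even, excluded
  elem=1: odd, included
  elem=2: even, excluded
  elem=3: odd, included
  elem=4: even, excluded
Therefore out = [1, 3].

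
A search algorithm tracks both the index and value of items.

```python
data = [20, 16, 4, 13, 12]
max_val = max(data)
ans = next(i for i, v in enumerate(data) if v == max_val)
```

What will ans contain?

Step 1: max([20, 16, 4, 13, 12]) = 20.
Step 2: Find first index where value == 20:
  Index 0: 20 == 20, found!
Therefore ans = 0.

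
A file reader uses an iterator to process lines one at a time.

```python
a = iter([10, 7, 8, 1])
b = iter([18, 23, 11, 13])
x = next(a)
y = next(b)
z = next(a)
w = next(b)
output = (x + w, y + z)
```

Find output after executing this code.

Step 1: a iterates [10, 7, 8, 1], b iterates [18, 23, 11, 13].
Step 2: x = next(a) = 10, y = next(b) = 18.
Step 3: z = next(a) = 7, w = next(b) = 23.
Step 4: output = (10 + 23, 18 + 7) = (33, 25).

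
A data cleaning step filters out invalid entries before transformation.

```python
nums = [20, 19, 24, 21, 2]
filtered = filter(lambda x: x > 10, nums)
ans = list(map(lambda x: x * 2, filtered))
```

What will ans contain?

Step 1: Filter nums for elements > 10:
  20: kept
  19: kept
  24: kept
  21: kept
  2: removed
Step 2: Map x * 2 on filtered [20, 19, 24, 21]:
  20 -> 40
  19 -> 38
  24 -> 48
  21 -> 42
Therefore ans = [40, 38, 48, 42].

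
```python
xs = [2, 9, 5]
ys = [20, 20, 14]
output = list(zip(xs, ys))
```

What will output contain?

Step 1: zip pairs elements at same index:
  Index 0: (2, 20)
  Index 1: (9, 20)
  Index 2: (5, 14)
Therefore output = [(2, 20), (9, 20), (5, 14)].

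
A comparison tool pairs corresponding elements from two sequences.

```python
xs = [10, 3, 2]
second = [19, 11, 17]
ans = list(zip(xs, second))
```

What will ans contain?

Step 1: zip pairs elements at same index:
  Index 0: (10, 19)
  Index 1: (3, 11)
  Index 2: (2, 17)
Therefore ans = [(10, 19), (3, 11), (2, 17)].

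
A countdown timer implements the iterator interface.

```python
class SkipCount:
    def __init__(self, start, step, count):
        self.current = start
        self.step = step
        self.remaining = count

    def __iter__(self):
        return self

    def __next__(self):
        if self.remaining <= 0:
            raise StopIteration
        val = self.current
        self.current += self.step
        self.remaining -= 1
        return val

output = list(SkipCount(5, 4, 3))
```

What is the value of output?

Step 1: SkipCount starts at 5, increments by 4, for 3 steps:
  Yield 5, then current += 4
  Yield 9, then current += 4
  Yield 13, then current += 4
Therefore output = [5, 9, 13].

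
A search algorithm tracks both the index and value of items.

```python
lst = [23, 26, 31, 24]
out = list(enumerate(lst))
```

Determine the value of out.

Step 1: enumerate pairs each element with its index:
  (0, 23)
  (1, 26)
  (2, 31)
  (3, 24)
Therefore out = [(0, 23), (1, 26), (2, 31), (3, 24)].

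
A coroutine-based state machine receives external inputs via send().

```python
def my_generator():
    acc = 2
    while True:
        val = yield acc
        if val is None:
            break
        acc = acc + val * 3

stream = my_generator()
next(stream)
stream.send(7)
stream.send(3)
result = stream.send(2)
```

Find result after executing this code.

Step 1: next() -> yield acc=2.
Step 2: send(7) -> val=7, acc = 2 + 7*3 = 23, yield 23.
Step 3: send(3) -> val=3, acc = 23 + 3*3 = 32, yield 32.
Step 4: send(2) -> val=2, acc = 32 + 2*3 = 38, yield 38.
Therefore result = 38.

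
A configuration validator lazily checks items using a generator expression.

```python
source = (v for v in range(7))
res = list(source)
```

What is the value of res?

Step 1: Generator expression iterates range(7): [0, 1, 2, 3, 4, 5, 6].
Step 2: list() collects all values.
Therefore res = [0, 1, 2, 3, 4, 5, 6].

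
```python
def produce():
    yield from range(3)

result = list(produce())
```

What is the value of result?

Step 1: yield from delegates to the iterable, yielding each element.
Step 2: Collected values: [0, 1, 2].
Therefore result = [0, 1, 2].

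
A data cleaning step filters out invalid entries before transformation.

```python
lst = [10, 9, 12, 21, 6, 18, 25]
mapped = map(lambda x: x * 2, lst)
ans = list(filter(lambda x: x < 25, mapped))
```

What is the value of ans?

Step 1: Map x * 2:
  10 -> 20
  9 -> 18
  12 -> 24
  21 -> 42
  6 -> 12
  18 -> 36
  25 -> 50
Step 2: Filter for < 25:
  20: kept
  18: kept
  24: kept
  42: removed
  12: kept
  36: removed
  50: removed
Therefore ans = [20, 18, 24, 12].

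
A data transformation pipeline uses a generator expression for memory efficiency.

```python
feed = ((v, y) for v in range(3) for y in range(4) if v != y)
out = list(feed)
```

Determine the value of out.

Step 1: Nested generator over range(3) x range(4) where v != y:
  (0, 0): excluded (v == y)
  (0, 1): included
  (0, 2): included
  (0, 3): included
  (1, 0): included
  (1, 1): excluded (v == y)
  (1, 2): included
  (1, 3): included
  (2, 0): included
  (2, 1): included
  (2, 2): excluded (v == y)
  (2, 3): included
Therefore out = [(0, 1), (0, 2), (0, 3), (1, 0), (1, 2), (1, 3), (2, 0), (2, 1), (2, 3)].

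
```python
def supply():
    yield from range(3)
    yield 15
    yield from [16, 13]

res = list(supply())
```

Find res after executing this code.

Step 1: Trace yields in order:
  yield 0
  yield 1
  yield 2
  yield 15
  yield 16
  yield 13
Therefore res = [0, 1, 2, 15, 16, 13].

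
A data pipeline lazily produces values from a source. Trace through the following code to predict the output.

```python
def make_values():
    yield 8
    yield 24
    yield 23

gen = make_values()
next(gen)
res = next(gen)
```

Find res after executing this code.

Step 1: make_values() creates a generator.
Step 2: next(gen) yields 8 (consumed and discarded).
Step 3: next(gen) yields 24, assigned to res.
Therefore res = 24.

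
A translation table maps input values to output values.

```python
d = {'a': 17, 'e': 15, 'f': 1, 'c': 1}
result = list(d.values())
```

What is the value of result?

Step 1: d.values() returns the dictionary values in insertion order.
Therefore result = [17, 15, 1, 1].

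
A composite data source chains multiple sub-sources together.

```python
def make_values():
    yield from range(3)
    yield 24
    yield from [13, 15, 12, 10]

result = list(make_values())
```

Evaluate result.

Step 1: Trace yields in order:
  yield 0
  yield 1
  yield 2
  yield 24
  yield 13
  yield 15
  yield 12
  yield 10
Therefore result = [0, 1, 2, 24, 13, 15, 12, 10].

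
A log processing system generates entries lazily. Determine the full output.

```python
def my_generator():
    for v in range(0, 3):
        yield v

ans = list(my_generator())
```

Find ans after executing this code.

Step 1: The generator yields each value from range(0, 3).
Step 2: list() consumes all yields: [0, 1, 2].
Therefore ans = [0, 1, 2].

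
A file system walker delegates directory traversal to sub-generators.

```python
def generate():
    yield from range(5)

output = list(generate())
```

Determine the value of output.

Step 1: yield from delegates to the iterable, yielding each element.
Step 2: Collected values: [0, 1, 2, 3, 4].
Therefore output = [0, 1, 2, 3, 4].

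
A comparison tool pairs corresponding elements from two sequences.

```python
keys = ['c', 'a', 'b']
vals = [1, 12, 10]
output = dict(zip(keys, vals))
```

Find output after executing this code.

Step 1: zip pairs keys with values:
  'c' -> 1
  'a' -> 12
  'b' -> 10
Therefore output = {'c': 1, 'a': 12, 'b': 10}.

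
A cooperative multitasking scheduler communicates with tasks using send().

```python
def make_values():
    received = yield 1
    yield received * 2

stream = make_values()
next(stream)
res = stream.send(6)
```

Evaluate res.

Step 1: next(stream) advances to first yield, producing 1.
Step 2: send(6) resumes, received = 6.
Step 3: yield received * 2 = 6 * 2 = 12.
Therefore res = 12.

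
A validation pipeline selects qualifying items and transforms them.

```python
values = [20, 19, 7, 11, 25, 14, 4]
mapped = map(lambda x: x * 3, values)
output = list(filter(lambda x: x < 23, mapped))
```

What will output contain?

Step 1: Map x * 3:
  20 -> 60
  19 -> 57
  7 -> 21
  11 -> 33
  25 -> 75
  14 -> 42
  4 -> 12
Step 2: Filter for < 23:
  60: removed
  57: removed
  21: kept
  33: removed
  75: removed
  42: removed
  12: kept
Therefore output = [21, 12].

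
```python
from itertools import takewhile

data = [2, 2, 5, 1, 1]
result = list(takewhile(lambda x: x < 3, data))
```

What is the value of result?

Step 1: takewhile stops at first element >= 3:
  2 < 3: take
  2 < 3: take
  5 >= 3: stop
Therefore result = [2, 2].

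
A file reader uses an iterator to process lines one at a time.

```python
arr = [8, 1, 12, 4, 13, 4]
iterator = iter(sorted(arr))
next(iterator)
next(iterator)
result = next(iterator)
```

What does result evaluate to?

Step 1: sorted([8, 1, 12, 4, 13, 4]) = [1, 4, 4, 8, 12, 13].
Step 2: Create iterator and skip 2 elements.
Step 3: next() returns 4.
Therefore result = 4.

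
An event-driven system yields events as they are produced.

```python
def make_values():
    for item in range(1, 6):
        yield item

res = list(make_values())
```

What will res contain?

Step 1: The generator yields each value from range(1, 6).
Step 2: list() consumes all yields: [1, 2, 3, 4, 5].
Therefore res = [1, 2, 3, 4, 5].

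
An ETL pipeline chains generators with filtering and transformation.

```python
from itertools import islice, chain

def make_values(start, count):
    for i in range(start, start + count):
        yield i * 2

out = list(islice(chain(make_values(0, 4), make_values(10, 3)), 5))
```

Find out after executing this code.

Step 1: make_values(0, 4) yields [0, 2, 4, 6].
Step 2: make_values(10, 3) yields [20, 22, 24].
Step 3: chain concatenates: [0, 2, 4, 6, 20, 22, 24].
Step 4: islice takes first 5: [0, 2, 4, 6, 20].
Therefore out = [0, 2, 4, 6, 20].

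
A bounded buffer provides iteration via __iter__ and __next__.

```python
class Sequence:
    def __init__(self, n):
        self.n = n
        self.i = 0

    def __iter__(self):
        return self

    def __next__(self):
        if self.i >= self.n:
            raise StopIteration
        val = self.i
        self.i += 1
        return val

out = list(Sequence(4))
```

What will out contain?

Step 1: Sequence(4) creates an iterator counting 0 to 3.
Step 2: list() consumes all values: [0, 1, 2, 3].
Therefore out = [0, 1, 2, 3].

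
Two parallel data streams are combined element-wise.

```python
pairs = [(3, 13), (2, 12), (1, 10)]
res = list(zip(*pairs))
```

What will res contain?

Step 1: zip(*pairs) transposes: unzips [(3, 13), (2, 12), (1, 10)] into separate sequences.
Step 2: First elements: (3, 2, 1), second elements: (13, 12, 10).
Therefore res = [(3, 2, 1), (13, 12, 10)].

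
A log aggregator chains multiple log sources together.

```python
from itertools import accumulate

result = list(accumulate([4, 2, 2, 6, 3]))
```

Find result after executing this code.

Step 1: accumulate computes running sums:
  + 4 = 4
  + 2 = 6
  + 2 = 8
  + 6 = 14
  + 3 = 17
Therefore result = [4, 6, 8, 14, 17].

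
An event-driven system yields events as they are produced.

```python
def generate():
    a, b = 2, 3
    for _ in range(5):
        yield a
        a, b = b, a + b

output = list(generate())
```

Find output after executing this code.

Step 1: Fibonacci-like sequence starting with a=2, b=3:
  Iteration 1: yield a=2, then a,b = 3,5
  Iteration 2: yield a=3, then a,b = 5,8
  Iteration 3: yield a=5, then a,b = 8,13
  Iteration 4: yield a=8, then a,b = 13,21
  Iteration 5: yield a=13, then a,b = 21,34
Therefore output = [2, 3, 5, 8, 13].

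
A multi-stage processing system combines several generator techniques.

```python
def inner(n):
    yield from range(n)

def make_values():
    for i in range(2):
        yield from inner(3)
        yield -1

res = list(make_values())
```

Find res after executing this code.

Step 1: For each i in range(2):
  i=0: yield from inner(3) -> [0, 1, 2], then yield -1
  i=1: yield from inner(3) -> [0, 1, 2], then yield -1
Therefore res = [0, 1, 2, -1, 0, 1, 2, -1].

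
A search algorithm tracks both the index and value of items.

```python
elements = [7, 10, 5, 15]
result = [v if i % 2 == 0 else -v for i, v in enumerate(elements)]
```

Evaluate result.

Step 1: For each (i, v), keep v if i is even, negate if odd:
  i=0 (even): keep 7
  i=1 (odd): negate to -10
  i=2 (even): keep 5
  i=3 (odd): negate to -15
Therefore result = [7, -10, 5, -15].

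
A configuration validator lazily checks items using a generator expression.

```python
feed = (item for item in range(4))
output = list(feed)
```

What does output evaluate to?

Step 1: Generator expression iterates range(4): [0, 1, 2, 3].
Step 2: list() collects all values.
Therefore output = [0, 1, 2, 3].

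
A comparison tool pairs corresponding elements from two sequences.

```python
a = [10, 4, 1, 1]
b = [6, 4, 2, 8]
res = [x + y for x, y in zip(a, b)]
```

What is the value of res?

Step 1: Add corresponding elements:
  10 + 6 = 16
  4 + 4 = 8
  1 + 2 = 3
  1 + 8 = 9
Therefore res = [16, 8, 3, 9].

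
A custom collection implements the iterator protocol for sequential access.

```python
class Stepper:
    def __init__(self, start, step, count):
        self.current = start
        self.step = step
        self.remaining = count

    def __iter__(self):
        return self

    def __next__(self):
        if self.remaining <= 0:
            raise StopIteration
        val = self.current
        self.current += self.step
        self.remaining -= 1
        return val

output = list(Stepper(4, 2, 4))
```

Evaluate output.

Step 1: Stepper starts at 4, increments by 2, for 4 steps:
  Yield 4, then current += 2
  Yield 6, then current += 2
  Yield 8, then current += 2
  Yield 10, then current += 2
Therefore output = [4, 6, 8, 10].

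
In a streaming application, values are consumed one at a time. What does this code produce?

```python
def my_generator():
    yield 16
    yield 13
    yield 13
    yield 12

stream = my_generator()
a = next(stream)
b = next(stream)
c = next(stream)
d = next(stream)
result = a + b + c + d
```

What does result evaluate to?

Step 1: Create generator and consume all values:
  a = next(stream) = 16
  b = next(stream) = 13
  c = next(stream) = 13
  d = next(stream) = 12
Step 2: result = 16 + 13 + 13 + 12 = 54.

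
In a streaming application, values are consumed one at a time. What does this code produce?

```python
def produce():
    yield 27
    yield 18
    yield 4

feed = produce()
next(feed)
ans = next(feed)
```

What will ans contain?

Step 1: produce() creates a generator.
Step 2: next(feed) yields 27 (consumed and discarded).
Step 3: next(feed) yields 18, assigned to ans.
Therefore ans = 18.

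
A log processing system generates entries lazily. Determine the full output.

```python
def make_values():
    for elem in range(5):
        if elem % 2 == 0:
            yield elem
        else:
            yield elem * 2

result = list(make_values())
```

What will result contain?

Step 1: For each elem in range(5), yield elem if even, else elem*2:
  elem=0 (even): yield 0
  elem=1 (odd): yield 1*2 = 2
  elem=2 (even): yield 2
  elem=3 (odd): yield 3*2 = 6
  elem=4 (even): yield 4
Therefore result = [0, 2, 2, 6, 4].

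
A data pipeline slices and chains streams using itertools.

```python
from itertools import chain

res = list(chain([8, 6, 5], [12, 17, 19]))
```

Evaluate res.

Step 1: chain() concatenates iterables: [8, 6, 5] + [12, 17, 19].
Therefore res = [8, 6, 5, 12, 17, 19].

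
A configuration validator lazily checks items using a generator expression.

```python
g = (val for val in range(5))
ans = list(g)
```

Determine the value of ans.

Step 1: Generator expression iterates range(5): [0, 1, 2, 3, 4].
Step 2: list() collects all values.
Therefore ans = [0, 1, 2, 3, 4].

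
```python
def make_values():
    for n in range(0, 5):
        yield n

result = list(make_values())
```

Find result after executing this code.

Step 1: The generator yields each value from range(0, 5).
Step 2: list() consumes all yields: [0, 1, 2, 3, 4].
Therefore result = [0, 1, 2, 3, 4].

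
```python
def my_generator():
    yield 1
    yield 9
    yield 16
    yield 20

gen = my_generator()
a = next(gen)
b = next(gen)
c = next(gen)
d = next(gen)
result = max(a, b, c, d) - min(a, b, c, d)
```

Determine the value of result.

Step 1: Create generator and consume all values:
  a = next(gen) = 1
  b = next(gen) = 9
  c = next(gen) = 16
  d = next(gen) = 20
Step 2: max = 20, min = 1, result = 20 - 1 = 19.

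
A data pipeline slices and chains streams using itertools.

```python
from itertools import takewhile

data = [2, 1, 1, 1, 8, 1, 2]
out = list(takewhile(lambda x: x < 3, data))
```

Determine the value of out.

Step 1: takewhile stops at first element >= 3:
  2 < 3: take
  1 < 3: take
  1 < 3: take
  1 < 3: take
  8 >= 3: stop
Therefore out = [2, 1, 1, 1].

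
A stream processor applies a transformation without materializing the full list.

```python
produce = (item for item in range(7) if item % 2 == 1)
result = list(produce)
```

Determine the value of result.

Step 1: Filter range(7) keeping only odd values:
  item=0: even, excluded
  item=1: odd, included
  item=2: even, excluded
  item=3: odd, included
  item=4: even, excluded
  item=5: odd, included
  item=6: even, excluded
Therefore result = [1, 3, 5].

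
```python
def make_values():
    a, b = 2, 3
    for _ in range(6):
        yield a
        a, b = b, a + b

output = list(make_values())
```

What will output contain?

Step 1: Fibonacci-like sequence starting with a=2, b=3:
  Iteration 1: yield a=2, then a,b = 3,5
  Iteration 2: yield a=3, then a,b = 5,8
  Iteration 3: yield a=5, then a,b = 8,13
  Iteration 4: yield a=8, then a,b = 13,21
  Iteration 5: yield a=13, then a,b = 21,34
  Iteration 6: yield a=21, then a,b = 34,55
Therefore output = [2, 3, 5, 8, 13, 21].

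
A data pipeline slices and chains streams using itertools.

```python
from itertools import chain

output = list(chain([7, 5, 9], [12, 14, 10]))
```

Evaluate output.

Step 1: chain() concatenates iterables: [7, 5, 9] + [12, 14, 10].
Therefore output = [7, 5, 9, 12, 14, 10].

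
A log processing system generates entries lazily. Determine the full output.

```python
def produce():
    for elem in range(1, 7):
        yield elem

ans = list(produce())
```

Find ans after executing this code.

Step 1: The generator yields each value from range(1, 7).
Step 2: list() consumes all yields: [1, 2, 3, 4, 5, 6].
Therefore ans = [1, 2, 3, 4, 5, 6].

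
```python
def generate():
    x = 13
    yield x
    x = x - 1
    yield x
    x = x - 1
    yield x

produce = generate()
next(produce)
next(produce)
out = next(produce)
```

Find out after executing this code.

Step 1: Trace through generator execution:
  Yield 1: x starts at 13, yield 13
  Yield 2: x = 13 - 1 = 12, yield 12
  Yield 3: x = 12 - 1 = 11, yield 11
Step 2: First next() gets 13, second next() gets the second value, third next() yields 11.
Therefore out = 11.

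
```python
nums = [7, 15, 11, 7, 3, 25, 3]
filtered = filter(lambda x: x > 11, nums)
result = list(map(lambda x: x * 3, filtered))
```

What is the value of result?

Step 1: Filter nums for elements > 11:
  7: removed
  15: kept
  11: removed
  7: removed
  3: removed
  25: kept
  3: removed
Step 2: Map x * 3 on filtered [15, 25]:
  15 -> 45
  25 -> 75
Therefore result = [45, 75].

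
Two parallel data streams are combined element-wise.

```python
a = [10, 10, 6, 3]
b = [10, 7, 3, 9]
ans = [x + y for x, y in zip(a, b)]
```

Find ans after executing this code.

Step 1: Add corresponding elements:
  10 + 10 = 20
  10 + 7 = 17
  6 + 3 = 9
  3 + 9 = 12
Therefore ans = [20, 17, 9, 12].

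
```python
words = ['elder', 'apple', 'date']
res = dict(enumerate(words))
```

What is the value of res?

Step 1: enumerate pairs indices with words:
  0 -> 'elder'
  1 -> 'apple'
  2 -> 'date'
Therefore res = {0: 'elder', 1: 'apple', 2: 'date'}.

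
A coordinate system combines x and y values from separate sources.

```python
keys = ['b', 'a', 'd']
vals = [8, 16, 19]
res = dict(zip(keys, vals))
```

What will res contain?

Step 1: zip pairs keys with values:
  'b' -> 8
  'a' -> 16
  'd' -> 19
Therefore res = {'b': 8, 'a': 16, 'd': 19}.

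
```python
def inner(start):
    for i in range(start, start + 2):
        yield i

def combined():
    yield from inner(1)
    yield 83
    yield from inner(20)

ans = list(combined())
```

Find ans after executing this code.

Step 1: combined() delegates to inner(1):
  yield 1
  yield 2
Step 2: yield 83
Step 3: Delegates to inner(20):
  yield 20
  yield 21
Therefore ans = [1, 2, 83, 20, 21].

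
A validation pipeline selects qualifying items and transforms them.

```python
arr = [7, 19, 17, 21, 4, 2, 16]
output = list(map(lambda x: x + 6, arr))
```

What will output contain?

Step 1: Apply lambda x: x + 6 to each element:
  7 -> 13
  19 -> 25
  17 -> 23
  21 -> 27
  4 -> 10
  2 -> 8
  16 -> 22
Therefore output = [13, 25, 23, 27, 10, 8, 22].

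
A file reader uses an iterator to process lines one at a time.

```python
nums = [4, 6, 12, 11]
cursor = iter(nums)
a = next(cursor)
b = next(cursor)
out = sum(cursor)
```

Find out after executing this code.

Step 1: Create iterator over [4, 6, 12, 11].
Step 2: a = next() = 4, b = next() = 6.
Step 3: sum() of remaining [12, 11] = 23.
Therefore out = 23.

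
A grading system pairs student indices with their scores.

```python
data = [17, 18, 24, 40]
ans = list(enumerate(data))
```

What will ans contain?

Step 1: enumerate pairs each element with its index:
  (0, 17)
  (1, 18)
  (2, 24)
  (3, 40)
Therefore ans = [(0, 17), (1, 18), (2, 24), (3, 40)].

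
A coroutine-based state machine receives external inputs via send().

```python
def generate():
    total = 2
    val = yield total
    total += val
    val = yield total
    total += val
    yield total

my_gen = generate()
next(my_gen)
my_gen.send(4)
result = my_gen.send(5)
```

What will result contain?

Step 1: next() -> yield total=2.
Step 2: send(4) -> val=4, total = 2+4 = 6, yield 6.
Step 3: send(5) -> val=5, total = 6+5 = 11, yield 11.
Therefore result = 11.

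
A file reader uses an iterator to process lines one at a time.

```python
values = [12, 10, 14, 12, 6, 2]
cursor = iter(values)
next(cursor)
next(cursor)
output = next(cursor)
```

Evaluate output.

Step 1: Create iterator over [12, 10, 14, 12, 6, 2].
Step 2: next() consumes 12.
Step 3: next() consumes 10.
Step 4: next() returns 14.
Therefore output = 14.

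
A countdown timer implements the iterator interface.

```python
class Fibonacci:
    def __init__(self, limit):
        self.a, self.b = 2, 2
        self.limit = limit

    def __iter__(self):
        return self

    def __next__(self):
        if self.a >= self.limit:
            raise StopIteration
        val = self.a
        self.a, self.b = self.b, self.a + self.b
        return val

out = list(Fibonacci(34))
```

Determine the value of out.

Step 1: Fibonacci-like sequence (a=2, b=2) until >= 34:
  Yield 2, then a,b = 2,4
  Yield 2, then a,b = 4,6
  Yield 4, then a,b = 6,10
  Yield 6, then a,b = 10,16
  Yield 10, then a,b = 16,26
  Yield 16, then a,b = 26,42
  Yield 26, then a,b = 42,68
Step 2: 42 >= 34, stop.
Therefore out = [2, 2, 4, 6, 10, 16, 26].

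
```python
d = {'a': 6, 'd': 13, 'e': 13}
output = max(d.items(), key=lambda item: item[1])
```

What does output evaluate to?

Step 1: Find item with maximum value:
  ('a', 6)
  ('d', 13)
  ('e', 13)
Step 2: Maximum value is 13 at key 'd'.
Therefore output = ('d', 13).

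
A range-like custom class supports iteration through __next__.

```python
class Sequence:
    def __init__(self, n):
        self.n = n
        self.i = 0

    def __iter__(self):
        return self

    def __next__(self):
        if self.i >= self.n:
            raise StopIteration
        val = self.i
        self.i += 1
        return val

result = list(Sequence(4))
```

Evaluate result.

Step 1: Sequence(4) creates an iterator counting 0 to 3.
Step 2: list() consumes all values: [0, 1, 2, 3].
Therefore result = [0, 1, 2, 3].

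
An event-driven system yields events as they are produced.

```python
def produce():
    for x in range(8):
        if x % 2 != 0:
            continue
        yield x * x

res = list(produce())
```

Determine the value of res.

Step 1: Only yield x**2 when x is divisible by 2:
  x=0: 0 % 2 == 0, yield 0**2 = 0
  x=2: 2 % 2 == 0, yield 2**2 = 4
  x=4: 4 % 2 == 0, yield 4**2 = 16
  x=6: 6 % 2 == 0, yield 6**2 = 36
Therefore res = [0, 4, 16, 36].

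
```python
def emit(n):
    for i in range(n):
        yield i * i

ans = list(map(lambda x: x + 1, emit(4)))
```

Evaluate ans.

Step 1: emit(4) yields squares: [0, 1, 4, 9].
Step 2: map adds 1 to each: [1, 2, 5, 10].
Therefore ans = [1, 2, 5, 10].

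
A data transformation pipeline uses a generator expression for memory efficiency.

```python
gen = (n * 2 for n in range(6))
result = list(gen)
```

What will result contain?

Step 1: For each n in range(6), compute n*2:
  n=0: 0*2 = 0
  n=1: 1*2 = 2
  n=2: 2*2 = 4
  n=3: 3*2 = 6
  n=4: 4*2 = 8
  n=5: 5*2 = 10
Therefore result = [0, 2, 4, 6, 8, 10].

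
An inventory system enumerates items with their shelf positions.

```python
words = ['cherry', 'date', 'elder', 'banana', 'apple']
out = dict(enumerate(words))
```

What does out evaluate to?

Step 1: enumerate pairs indices with words:
  0 -> 'cherry'
  1 -> 'date'
  2 -> 'elder'
  3 -> 'banana'
  4 -> 'apple'
Therefore out = {0: 'cherry', 1: 'date', 2: 'elder', 3: 'banana', 4: 'apple'}.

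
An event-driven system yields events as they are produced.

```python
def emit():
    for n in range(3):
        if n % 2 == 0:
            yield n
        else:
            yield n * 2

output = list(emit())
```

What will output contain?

Step 1: For each n in range(3), yield n if even, else n*2:
  n=0 (even): yield 0
  n=1 (odd): yield 1*2 = 2
  n=2 (even): yield 2
Therefore output = [0, 2, 2].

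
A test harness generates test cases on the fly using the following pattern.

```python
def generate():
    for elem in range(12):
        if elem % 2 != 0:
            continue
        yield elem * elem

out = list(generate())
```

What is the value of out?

Step 1: Only yield elem**2 when elem is divisible by 2:
  elem=0: 0 % 2 == 0, yield 0**2 = 0
  elem=2: 2 % 2 == 0, yield 2**2 = 4
  elem=4: 4 % 2 == 0, yield 4**2 = 16
  elem=6: 6 % 2 == 0, yield 6**2 = 36
  elem=8: 8 % 2 == 0, yield 8**2 = 64
  elem=10: 10 % 2 == 0, yield 10**2 = 100
Therefore out = [0, 4, 16, 36, 64, 100].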